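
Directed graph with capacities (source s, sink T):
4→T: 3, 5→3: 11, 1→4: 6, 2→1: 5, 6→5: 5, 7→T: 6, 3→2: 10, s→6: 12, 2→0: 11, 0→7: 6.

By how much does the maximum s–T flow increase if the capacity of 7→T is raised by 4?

Original max flow = 5.
Edge 7→T does not cross the min cut (source side {6, s}), so extra capacity there cannot help.
New max flow = 5. Increase = 0.

0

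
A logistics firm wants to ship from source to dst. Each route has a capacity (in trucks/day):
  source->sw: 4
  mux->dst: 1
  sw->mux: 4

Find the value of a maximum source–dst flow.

1

Augment source->sw->mux->dst: bottleneck 1. Total 1.
No augmenting path remains in the residual graph.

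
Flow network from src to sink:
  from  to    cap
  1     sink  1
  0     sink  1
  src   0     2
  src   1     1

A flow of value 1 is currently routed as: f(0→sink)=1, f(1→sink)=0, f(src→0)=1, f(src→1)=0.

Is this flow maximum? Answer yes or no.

No

Residual path src→1→sink has bottleneck 1 > 0.
Pushing 1 along it raises the flow to 2, so the given flow is not maximum.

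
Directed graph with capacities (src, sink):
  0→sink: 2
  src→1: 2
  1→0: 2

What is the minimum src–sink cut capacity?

Max flow = 2 (via 1 augmenting path).
In the residual at optimum, the set reachable from src is {src}.
Cut edges: src→1 (cap 2). Sum = 2.

2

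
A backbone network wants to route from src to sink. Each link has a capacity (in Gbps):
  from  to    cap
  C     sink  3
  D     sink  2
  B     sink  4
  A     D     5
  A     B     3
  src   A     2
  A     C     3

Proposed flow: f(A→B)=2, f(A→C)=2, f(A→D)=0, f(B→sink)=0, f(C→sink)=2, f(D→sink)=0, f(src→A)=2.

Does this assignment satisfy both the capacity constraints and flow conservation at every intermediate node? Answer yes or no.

No

Conservation fails at A: inflow 2 ≠ outflow 4.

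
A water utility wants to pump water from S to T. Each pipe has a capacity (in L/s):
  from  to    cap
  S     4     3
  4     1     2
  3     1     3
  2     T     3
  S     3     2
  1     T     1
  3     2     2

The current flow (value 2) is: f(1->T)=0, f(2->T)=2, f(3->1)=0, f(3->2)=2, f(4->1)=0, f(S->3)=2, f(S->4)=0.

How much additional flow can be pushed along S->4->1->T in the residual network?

1

Residual capacities along the path: S->4: 3, 4->1: 2, 1->T: 1.
Minimum is 1.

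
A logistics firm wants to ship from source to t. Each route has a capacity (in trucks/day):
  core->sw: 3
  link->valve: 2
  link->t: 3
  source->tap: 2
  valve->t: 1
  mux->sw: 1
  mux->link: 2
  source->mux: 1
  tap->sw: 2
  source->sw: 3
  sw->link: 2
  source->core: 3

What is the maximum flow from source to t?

Augment source->mux->link->t: bottleneck 1. Total 1.
Augment source->sw->link->t: bottleneck 2. Total 3.
No augmenting path remains in the residual graph.

3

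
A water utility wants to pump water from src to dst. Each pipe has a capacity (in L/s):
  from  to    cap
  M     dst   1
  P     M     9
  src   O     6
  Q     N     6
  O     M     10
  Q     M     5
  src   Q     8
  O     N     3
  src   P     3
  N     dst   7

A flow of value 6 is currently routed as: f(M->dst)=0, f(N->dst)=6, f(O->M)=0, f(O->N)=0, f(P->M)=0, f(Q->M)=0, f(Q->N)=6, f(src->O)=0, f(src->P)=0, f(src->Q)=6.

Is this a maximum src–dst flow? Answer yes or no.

Residual path src->Q->M->dst has bottleneck 1 > 0.
Pushing 1 along it raises the flow to 7, so the given flow is not maximum.

No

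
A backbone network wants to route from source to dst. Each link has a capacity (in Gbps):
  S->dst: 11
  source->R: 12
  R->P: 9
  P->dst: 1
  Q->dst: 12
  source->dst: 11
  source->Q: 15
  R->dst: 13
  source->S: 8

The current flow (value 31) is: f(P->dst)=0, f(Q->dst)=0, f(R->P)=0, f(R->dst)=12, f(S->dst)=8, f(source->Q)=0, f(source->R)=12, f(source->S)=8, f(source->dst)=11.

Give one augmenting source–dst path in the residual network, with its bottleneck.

Residual along source->Q->dst: source->Q: 15, Q->dst: 12.
Bottleneck = min = 12.

source->Q->dst, bottleneck 12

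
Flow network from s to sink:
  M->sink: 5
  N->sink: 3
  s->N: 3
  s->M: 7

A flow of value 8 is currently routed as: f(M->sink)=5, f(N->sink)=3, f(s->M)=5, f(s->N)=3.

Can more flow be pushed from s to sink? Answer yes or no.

Residual reachable from s: {M, s}; sink is not reachable.
Saturated cut: s->N, M->sink with total capacity 8 = current flow value. Flow is maximum.

No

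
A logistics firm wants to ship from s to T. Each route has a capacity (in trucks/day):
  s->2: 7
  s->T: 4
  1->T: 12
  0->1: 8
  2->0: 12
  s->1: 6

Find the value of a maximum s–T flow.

16

Augment s->T: bottleneck 4. Total 4.
Augment s->1->T: bottleneck 6. Total 10.
Augment s->2->0->1->T: bottleneck 6. Total 16.
No augmenting path remains in the residual graph.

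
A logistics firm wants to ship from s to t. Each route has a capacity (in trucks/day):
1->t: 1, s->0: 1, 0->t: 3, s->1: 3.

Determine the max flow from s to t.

2

Augment s->1->t: bottleneck 1. Total 1.
Augment s->0->t: bottleneck 1. Total 2.
No augmenting path remains in the residual graph.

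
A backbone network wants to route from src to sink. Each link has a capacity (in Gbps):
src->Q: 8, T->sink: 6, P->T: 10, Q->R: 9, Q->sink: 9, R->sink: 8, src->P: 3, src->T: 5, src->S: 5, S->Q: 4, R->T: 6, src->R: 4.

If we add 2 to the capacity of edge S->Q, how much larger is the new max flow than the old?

1

Original max flow = 22.
After raising cap(S->Q), augmenting paths through that edge carry 1 more unit.
New max flow = 23. Increase = 1.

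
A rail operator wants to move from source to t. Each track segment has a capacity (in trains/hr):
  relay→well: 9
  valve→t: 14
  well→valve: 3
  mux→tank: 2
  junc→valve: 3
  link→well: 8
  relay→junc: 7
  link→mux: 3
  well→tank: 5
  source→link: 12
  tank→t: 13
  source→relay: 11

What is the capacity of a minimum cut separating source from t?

13

Max flow = 13 (via 4 augmenting paths).
In the residual at optimum, the set reachable from source is {junc, link, mux, relay, source, well}.
Cut edges: mux→tank (cap 2), well→tank (cap 5), well→valve (cap 3), junc→valve (cap 3). Sum = 13.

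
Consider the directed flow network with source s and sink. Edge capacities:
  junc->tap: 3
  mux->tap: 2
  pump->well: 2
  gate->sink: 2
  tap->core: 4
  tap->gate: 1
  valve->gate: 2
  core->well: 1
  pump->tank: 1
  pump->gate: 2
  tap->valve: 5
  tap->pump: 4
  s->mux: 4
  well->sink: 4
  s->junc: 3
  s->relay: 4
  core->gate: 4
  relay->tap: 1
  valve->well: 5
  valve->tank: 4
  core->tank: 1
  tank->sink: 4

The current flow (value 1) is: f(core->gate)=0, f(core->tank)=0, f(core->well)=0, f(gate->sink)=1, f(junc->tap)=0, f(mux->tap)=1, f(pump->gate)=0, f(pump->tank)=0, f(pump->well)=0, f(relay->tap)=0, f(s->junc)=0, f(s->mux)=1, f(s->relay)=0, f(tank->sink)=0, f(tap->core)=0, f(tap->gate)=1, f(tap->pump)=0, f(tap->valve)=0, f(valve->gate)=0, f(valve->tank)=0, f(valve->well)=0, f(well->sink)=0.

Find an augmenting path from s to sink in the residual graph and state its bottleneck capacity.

s->mux->tap->pump->well->sink, bottleneck 1

Residual along s->mux->tap->pump->well->sink: s->mux: 3, mux->tap: 1, tap->pump: 4, pump->well: 2, well->sink: 4.
Bottleneck = min = 1.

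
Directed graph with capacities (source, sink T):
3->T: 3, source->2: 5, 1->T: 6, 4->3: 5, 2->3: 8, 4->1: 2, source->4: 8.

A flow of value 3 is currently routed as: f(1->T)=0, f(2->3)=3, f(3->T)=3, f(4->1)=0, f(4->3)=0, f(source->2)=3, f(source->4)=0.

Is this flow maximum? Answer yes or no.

Residual path source->4->1->T has bottleneck 2 > 0.
Pushing 2 along it raises the flow to 5, so the given flow is not maximum.

No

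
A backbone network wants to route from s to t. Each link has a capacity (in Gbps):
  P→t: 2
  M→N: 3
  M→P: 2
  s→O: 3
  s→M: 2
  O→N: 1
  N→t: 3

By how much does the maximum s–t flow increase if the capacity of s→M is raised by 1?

Original max flow = 3.
After raising cap(s→M), augmenting paths through that edge carry 1 more unit.
New max flow = 4. Increase = 1.

1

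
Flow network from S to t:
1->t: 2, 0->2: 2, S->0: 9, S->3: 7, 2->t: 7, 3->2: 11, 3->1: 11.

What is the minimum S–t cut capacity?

9

Max flow = 9 (via 3 augmenting paths).
In the residual at optimum, the set reachable from S is {0, S}.
Cut edges: S->3 (cap 7), 0->2 (cap 2). Sum = 9.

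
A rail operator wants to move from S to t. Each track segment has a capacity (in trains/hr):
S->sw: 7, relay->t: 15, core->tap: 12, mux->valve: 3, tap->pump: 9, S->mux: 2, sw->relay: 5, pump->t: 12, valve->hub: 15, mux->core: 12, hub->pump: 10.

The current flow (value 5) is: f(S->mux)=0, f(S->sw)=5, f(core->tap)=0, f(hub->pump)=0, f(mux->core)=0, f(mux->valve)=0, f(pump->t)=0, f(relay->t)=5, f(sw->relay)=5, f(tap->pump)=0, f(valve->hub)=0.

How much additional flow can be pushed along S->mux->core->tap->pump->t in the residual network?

Residual capacities along the path: S->mux: 2, mux->core: 12, core->tap: 12, tap->pump: 9, pump->t: 12.
Minimum is 2.

2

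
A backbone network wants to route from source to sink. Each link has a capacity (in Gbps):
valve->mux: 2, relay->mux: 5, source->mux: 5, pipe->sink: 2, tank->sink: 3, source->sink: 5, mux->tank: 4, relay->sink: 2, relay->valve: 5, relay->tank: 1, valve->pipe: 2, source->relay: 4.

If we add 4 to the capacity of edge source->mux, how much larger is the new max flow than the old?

Original max flow = 12.
Edge source->mux does not cross the min cut (source side {mux, source, tank}), so extra capacity there cannot help.
New max flow = 12. Increase = 0.

0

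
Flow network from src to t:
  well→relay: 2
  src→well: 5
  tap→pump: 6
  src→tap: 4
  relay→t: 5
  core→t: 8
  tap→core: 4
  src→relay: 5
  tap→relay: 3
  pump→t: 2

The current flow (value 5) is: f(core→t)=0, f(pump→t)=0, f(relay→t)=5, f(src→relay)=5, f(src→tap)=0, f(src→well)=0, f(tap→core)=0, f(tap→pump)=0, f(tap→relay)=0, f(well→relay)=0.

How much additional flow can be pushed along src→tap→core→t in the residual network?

4

Residual capacities along the path: src→tap: 4, tap→core: 4, core→t: 8.
Minimum is 4.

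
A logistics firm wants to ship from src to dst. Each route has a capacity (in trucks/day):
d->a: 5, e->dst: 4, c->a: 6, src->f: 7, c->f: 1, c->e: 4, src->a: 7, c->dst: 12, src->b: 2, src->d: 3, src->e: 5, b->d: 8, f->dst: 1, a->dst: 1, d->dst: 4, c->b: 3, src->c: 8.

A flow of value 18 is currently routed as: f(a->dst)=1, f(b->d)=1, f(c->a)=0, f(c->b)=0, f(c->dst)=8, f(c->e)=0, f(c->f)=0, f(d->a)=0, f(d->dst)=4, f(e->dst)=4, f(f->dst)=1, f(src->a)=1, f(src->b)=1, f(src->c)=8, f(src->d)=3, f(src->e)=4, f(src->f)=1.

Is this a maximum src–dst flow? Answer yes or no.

Yes

Residual reachable from src: {a, b, d, e, f, src}; dst is not reachable.
Saturated cut: src->c, e->dst, d->dst, a->dst, f->dst with total capacity 18 = current flow value. Flow is maximum.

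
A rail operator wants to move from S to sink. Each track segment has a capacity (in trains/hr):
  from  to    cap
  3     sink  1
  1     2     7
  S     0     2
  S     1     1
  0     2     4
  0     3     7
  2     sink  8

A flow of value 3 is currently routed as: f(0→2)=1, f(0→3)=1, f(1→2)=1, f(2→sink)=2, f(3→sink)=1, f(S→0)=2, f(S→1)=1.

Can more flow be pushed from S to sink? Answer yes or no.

No

Residual reachable from S: {S}; sink is not reachable.
Saturated cut: S→0, S→1 with total capacity 3 = current flow value. Flow is maximum.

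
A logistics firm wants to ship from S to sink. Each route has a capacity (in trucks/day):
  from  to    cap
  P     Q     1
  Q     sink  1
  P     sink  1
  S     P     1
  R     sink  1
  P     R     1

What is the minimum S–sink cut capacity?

Max flow = 1 (via 1 augmenting path).
In the residual at optimum, the set reachable from S is {S}.
Cut edges: S->P (cap 1). Sum = 1.

1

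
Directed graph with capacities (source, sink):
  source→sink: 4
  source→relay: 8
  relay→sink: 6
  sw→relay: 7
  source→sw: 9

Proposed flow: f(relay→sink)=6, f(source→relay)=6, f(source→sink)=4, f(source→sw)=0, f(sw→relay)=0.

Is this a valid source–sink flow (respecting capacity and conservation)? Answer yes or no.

Yes

Every edge has 0 ≤ f(e) ≤ cap(e).
At each intermediate node, inflow equals outflow.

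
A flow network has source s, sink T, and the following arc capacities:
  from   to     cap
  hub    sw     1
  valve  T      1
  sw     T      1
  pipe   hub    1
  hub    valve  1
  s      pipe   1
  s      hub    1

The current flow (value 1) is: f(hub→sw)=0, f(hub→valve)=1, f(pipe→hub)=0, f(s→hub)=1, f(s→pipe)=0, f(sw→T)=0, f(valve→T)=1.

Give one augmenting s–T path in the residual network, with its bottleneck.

s→pipe→hub→sw→T, bottleneck 1

Residual along s→pipe→hub→sw→T: s→pipe: 1, pipe→hub: 1, hub→sw: 1, sw→T: 1.
Bottleneck = min = 1.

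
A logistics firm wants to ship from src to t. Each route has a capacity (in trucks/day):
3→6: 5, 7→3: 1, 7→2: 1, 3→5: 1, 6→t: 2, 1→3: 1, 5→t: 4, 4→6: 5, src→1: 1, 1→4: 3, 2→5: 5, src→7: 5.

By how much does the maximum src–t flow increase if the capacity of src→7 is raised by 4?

0

Original max flow = 3.
Edge src→7 does not cross the min cut (source side {7, src}), so extra capacity there cannot help.
New max flow = 3. Increase = 0.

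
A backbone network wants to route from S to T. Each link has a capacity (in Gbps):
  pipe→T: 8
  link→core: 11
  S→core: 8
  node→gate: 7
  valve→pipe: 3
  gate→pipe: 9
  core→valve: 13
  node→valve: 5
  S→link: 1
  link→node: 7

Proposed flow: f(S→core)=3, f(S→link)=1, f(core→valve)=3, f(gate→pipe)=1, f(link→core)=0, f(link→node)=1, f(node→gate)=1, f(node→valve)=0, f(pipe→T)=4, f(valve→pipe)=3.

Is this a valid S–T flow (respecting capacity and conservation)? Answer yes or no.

Yes

Every edge has 0 ≤ f(e) ≤ cap(e).
At each intermediate node, inflow equals outflow.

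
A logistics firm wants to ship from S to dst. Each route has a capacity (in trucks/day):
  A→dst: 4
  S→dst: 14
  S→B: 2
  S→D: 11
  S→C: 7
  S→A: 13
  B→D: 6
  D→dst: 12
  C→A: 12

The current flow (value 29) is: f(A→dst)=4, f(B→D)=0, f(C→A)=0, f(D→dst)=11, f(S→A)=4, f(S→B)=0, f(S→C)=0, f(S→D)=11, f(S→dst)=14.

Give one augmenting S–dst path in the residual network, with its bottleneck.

Residual along S→B→D→dst: S→B: 2, B→D: 6, D→dst: 1.
Bottleneck = min = 1.

S→B→D→dst, bottleneck 1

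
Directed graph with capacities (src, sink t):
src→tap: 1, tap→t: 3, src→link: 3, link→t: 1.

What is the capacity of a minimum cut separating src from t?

Max flow = 2 (via 2 augmenting paths).
In the residual at optimum, the set reachable from src is {link, src}.
Cut edges: src→tap (cap 1), link→t (cap 1). Sum = 2.

2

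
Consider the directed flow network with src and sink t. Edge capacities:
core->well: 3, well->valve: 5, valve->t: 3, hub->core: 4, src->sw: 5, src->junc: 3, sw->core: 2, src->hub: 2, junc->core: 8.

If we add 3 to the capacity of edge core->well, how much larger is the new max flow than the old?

0

Original max flow = 3.
Even with extra capacity on core->well, another cut of capacity 3 remains binding.
New max flow = 3. Increase = 0.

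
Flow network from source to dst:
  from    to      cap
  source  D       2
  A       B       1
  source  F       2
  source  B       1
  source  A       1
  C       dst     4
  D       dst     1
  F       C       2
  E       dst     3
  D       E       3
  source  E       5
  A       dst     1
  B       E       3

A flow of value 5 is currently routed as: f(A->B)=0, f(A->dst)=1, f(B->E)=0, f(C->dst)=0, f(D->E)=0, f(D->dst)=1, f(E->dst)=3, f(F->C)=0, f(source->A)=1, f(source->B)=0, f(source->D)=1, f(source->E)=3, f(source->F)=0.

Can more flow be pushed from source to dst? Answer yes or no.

Residual path source->F->C->dst has bottleneck 2 > 0.
Pushing 2 along it raises the flow to 7, so the given flow is not maximum.

Yes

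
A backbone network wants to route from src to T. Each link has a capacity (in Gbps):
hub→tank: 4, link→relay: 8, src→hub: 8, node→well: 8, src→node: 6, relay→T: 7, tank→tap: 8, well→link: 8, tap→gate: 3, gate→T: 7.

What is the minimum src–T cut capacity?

9

Max flow = 9 (via 2 augmenting paths).
In the residual at optimum, the set reachable from src is {hub, src, tank, tap}.
Cut edges: tap→gate (cap 3), src→node (cap 6). Sum = 9.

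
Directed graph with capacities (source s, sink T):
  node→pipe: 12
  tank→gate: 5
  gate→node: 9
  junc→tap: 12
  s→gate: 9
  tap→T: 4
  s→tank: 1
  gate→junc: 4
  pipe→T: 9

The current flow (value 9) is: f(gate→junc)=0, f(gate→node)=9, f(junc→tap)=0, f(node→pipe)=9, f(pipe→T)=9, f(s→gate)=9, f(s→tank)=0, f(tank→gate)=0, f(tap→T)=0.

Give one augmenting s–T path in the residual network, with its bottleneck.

Residual along s→tank→gate→junc→tap→T: s→tank: 1, tank→gate: 5, gate→junc: 4, junc→tap: 12, tap→T: 4.
Bottleneck = min = 1.

s→tank→gate→junc→tap→T, bottleneck 1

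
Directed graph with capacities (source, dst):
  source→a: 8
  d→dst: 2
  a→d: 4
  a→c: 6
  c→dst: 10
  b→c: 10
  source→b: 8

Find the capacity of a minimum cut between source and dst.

12

Max flow = 12 (via 3 augmenting paths).
In the residual at optimum, the set reachable from source is {a, b, c, d, source}.
Cut edges: d→dst (cap 2), c→dst (cap 10). Sum = 12.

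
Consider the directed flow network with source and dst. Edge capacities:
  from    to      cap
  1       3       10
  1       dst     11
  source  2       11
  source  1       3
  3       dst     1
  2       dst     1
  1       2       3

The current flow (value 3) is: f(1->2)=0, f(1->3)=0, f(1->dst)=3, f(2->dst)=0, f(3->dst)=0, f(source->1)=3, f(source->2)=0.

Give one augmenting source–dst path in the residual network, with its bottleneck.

source->2->dst, bottleneck 1

Residual along source->2->dst: source->2: 11, 2->dst: 1.
Bottleneck = min = 1.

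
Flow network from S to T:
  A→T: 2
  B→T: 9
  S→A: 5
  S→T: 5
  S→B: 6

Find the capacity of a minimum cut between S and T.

13

Max flow = 13 (via 3 augmenting paths).
In the residual at optimum, the set reachable from S is {A, S}.
Cut edges: S→B (cap 6), S→T (cap 5), A→T (cap 2). Sum = 13.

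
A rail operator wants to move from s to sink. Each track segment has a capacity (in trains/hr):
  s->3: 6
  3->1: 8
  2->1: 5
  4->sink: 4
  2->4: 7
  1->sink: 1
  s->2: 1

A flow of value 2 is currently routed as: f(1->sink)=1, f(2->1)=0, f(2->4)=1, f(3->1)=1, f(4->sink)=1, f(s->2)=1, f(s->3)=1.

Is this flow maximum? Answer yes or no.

Residual reachable from s: {1, 3, s}; sink is not reachable.
Saturated cut: s->2, 1->sink with total capacity 2 = current flow value. Flow is maximum.

Yes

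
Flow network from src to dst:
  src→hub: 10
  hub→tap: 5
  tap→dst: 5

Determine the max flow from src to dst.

Augment src→hub→tap→dst: bottleneck 5. Total 5.
No augmenting path remains in the residual graph.

5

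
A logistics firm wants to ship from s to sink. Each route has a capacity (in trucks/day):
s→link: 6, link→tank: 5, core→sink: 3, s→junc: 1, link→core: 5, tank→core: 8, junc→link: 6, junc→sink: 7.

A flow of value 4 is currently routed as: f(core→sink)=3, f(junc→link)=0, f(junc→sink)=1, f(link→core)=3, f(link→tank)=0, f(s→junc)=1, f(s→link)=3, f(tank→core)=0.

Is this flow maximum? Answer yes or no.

Yes

Residual reachable from s: {core, link, s, tank}; sink is not reachable.
Saturated cut: s→junc, core→sink with total capacity 4 = current flow value. Flow is maximum.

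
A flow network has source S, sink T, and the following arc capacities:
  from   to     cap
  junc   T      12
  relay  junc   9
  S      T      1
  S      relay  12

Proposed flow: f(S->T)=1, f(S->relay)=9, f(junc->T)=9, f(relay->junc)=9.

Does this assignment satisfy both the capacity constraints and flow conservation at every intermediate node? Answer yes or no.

Yes

Every edge has 0 ≤ f(e) ≤ cap(e).
At each intermediate node, inflow equals outflow.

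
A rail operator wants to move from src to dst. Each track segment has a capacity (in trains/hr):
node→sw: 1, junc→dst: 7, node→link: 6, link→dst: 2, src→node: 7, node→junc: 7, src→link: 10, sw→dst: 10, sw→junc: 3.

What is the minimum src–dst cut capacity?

9

Max flow = 9 (via 3 augmenting paths).
In the residual at optimum, the set reachable from src is {link, src}.
Cut edges: src→node (cap 7), link→dst (cap 2). Sum = 9.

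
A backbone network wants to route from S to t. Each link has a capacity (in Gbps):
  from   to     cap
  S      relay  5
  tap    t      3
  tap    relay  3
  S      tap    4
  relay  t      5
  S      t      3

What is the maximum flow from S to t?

11

Augment S->t: bottleneck 3. Total 3.
Augment S->tap->t: bottleneck 3. Total 6.
Augment S->relay->t: bottleneck 5. Total 11.
No augmenting path remains in the residual graph.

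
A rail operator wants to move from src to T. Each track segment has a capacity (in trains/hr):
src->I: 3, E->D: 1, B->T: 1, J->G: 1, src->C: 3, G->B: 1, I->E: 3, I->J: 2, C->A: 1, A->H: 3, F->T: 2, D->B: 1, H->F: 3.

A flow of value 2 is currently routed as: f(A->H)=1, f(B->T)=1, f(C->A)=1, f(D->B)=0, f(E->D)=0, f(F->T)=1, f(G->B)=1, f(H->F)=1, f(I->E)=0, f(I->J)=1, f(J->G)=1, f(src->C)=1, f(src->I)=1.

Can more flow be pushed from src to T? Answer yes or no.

Residual reachable from src: {B, C, D, E, G, I, J, src}; T is not reachable.
Saturated cut: C->A, B->T with total capacity 2 = current flow value. Flow is maximum.

No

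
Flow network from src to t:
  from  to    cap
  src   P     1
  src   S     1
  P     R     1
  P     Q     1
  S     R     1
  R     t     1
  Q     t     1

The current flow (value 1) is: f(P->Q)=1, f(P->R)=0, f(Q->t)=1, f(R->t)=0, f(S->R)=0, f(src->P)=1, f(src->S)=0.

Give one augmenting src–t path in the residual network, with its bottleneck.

Residual along src->S->R->t: src->S: 1, S->R: 1, R->t: 1.
Bottleneck = min = 1.

src->S->R->t, bottleneck 1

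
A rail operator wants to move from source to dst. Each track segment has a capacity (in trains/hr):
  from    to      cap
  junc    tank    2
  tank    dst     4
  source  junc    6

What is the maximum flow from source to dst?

2

Augment source→junc→tank→dst: bottleneck 2. Total 2.
No augmenting path remains in the residual graph.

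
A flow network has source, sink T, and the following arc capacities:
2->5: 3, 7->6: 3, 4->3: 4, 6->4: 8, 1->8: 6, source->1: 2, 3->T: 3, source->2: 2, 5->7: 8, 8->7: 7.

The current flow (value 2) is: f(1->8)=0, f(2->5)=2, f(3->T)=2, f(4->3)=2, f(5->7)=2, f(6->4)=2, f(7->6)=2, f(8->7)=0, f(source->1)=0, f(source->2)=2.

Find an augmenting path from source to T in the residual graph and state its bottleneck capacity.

source->1->8->7->6->4->3->T, bottleneck 1

Residual along source->1->8->7->6->4->3->T: source->1: 2, 1->8: 6, 8->7: 7, 7->6: 1, 6->4: 6, 4->3: 2, 3->T: 1.
Bottleneck = min = 1.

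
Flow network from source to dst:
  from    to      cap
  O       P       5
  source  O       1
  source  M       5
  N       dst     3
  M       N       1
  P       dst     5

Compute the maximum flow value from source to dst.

Augment source->O->P->dst: bottleneck 1. Total 1.
Augment source->M->N->dst: bottleneck 1. Total 2.
No augmenting path remains in the residual graph.

2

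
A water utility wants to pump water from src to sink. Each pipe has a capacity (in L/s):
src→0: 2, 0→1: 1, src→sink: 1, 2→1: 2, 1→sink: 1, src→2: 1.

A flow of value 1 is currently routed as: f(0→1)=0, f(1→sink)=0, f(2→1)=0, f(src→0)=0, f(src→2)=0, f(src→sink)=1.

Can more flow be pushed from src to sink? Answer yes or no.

Yes

Residual path src→2→1→sink has bottleneck 1 > 0.
Pushing 1 along it raises the flow to 2, so the given flow is not maximum.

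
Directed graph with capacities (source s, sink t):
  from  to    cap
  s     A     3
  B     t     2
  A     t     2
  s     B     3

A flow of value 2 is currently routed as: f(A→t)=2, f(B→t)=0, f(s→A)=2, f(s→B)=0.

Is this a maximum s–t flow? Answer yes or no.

No

Residual path s→B→t has bottleneck 2 > 0.
Pushing 2 along it raises the flow to 4, so the given flow is not maximum.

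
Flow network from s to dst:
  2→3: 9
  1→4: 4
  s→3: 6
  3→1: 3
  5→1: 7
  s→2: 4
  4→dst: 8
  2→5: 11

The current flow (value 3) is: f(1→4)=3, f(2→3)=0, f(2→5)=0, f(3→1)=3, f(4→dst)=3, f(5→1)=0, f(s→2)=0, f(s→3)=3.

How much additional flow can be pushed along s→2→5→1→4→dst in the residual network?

1

Residual capacities along the path: s→2: 4, 2→5: 11, 5→1: 7, 1→4: 1, 4→dst: 5.
Minimum is 1.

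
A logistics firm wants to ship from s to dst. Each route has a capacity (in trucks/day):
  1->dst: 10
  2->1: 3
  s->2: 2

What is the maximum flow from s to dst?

2

Augment s->2->1->dst: bottleneck 2. Total 2.
No augmenting path remains in the residual graph.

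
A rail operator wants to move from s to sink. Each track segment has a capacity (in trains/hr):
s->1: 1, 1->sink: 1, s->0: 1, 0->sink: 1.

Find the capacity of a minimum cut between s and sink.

2

Max flow = 2 (via 2 augmenting paths).
In the residual at optimum, the set reachable from s is {s}.
Cut edges: s->1 (cap 1), s->0 (cap 1). Sum = 2.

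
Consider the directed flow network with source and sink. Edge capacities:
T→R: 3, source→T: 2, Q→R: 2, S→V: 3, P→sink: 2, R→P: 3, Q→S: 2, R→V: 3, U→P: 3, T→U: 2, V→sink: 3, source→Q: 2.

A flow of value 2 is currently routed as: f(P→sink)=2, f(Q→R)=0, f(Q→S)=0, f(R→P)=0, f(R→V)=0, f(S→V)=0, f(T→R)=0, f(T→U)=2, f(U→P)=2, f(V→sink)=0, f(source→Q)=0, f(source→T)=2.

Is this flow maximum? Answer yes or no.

Residual path source→Q→R→V→sink has bottleneck 2 > 0.
Pushing 2 along it raises the flow to 4, so the given flow is not maximum.

No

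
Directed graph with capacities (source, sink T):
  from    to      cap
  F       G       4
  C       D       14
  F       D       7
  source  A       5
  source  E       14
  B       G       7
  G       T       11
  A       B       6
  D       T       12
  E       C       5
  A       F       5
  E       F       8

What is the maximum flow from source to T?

Augment source->E->C->D->T: bottleneck 5. Total 5.
Augment source->E->F->D->T: bottleneck 7. Total 12.
Augment source->E->F->G->T: bottleneck 1. Total 13.
Augment source->A->F->G->T: bottleneck 3. Total 16.
Augment source->A->B->G->T: bottleneck 2. Total 18.
No augmenting path remains in the residual graph.

18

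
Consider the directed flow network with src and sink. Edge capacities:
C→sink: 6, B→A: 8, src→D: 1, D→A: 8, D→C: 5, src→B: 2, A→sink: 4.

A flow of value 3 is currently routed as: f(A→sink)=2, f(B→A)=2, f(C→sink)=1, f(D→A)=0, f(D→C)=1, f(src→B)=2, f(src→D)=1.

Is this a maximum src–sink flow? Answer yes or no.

Yes

Residual reachable from src: {src}; sink is not reachable.
Saturated cut: src→D, src→B with total capacity 3 = current flow value. Flow is maximum.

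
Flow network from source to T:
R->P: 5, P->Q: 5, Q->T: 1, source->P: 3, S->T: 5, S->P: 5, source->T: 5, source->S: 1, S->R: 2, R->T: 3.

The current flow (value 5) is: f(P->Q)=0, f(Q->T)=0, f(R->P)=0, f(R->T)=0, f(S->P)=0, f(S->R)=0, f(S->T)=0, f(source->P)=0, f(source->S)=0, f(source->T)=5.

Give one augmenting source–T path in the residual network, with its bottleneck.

source->S->T, bottleneck 1

Residual along source->S->T: source->S: 1, S->T: 5.
Bottleneck = min = 1.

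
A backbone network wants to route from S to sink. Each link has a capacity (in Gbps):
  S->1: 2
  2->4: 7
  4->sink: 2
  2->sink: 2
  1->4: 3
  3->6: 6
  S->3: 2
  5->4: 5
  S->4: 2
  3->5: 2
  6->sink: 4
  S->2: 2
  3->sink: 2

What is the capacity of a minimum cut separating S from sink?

6

Max flow = 6 (via 3 augmenting paths).
In the residual at optimum, the set reachable from S is {1, 4, S}.
Cut edges: S->3 (cap 2), S->2 (cap 2), 4->sink (cap 2). Sum = 6.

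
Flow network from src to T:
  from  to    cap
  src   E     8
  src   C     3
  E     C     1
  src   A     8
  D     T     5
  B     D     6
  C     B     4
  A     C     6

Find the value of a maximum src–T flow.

Augment src->C->B->D->T: bottleneck 3. Total 3.
Augment src->E->C->B->D->T: bottleneck 1. Total 4.
No augmenting path remains in the residual graph.

4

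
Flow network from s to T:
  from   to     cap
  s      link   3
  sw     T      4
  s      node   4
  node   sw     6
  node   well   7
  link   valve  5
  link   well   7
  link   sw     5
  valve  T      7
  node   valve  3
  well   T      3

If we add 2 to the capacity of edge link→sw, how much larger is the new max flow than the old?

Original max flow = 7.
Edge link→sw does not cross the min cut (source side {s}), so extra capacity there cannot help.
New max flow = 7. Increase = 0.

0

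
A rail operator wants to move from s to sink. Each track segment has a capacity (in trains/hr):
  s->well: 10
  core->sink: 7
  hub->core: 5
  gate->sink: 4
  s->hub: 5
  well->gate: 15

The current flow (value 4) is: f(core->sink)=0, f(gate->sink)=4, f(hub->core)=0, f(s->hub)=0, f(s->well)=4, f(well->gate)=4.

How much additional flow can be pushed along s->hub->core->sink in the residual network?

5

Residual capacities along the path: s->hub: 5, hub->core: 5, core->sink: 7.
Minimum is 5.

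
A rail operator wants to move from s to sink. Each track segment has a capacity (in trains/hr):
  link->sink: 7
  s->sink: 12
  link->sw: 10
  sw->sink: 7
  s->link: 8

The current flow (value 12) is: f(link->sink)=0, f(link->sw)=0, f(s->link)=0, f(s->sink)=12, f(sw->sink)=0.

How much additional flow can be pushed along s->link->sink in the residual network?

7

Residual capacities along the path: s->link: 8, link->sink: 7.
Minimum is 7.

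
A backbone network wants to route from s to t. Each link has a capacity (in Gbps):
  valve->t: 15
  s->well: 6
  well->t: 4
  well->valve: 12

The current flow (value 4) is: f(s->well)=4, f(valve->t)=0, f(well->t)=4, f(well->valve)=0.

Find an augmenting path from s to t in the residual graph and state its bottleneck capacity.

Residual along s->well->valve->t: s->well: 2, well->valve: 12, valve->t: 15.
Bottleneck = min = 2.

s->well->valve->t, bottleneck 2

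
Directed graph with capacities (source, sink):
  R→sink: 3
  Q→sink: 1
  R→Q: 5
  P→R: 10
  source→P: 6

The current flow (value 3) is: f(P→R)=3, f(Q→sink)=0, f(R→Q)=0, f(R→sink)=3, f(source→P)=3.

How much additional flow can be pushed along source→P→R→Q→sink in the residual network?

Residual capacities along the path: source→P: 3, P→R: 7, R→Q: 5, Q→sink: 1.
Minimum is 1.

1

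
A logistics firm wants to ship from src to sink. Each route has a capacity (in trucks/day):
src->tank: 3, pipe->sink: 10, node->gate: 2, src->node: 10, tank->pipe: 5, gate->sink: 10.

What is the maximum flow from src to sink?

Augment src->tank->pipe->sink: bottleneck 3. Total 3.
Augment src->node->gate->sink: bottleneck 2. Total 5.
No augmenting path remains in the residual graph.

5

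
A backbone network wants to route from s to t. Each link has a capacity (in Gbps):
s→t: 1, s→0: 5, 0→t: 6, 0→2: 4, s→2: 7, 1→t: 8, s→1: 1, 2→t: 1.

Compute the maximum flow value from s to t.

8

Augment s→t: bottleneck 1. Total 1.
Augment s→0→t: bottleneck 5. Total 6.
Augment s→2→t: bottleneck 1. Total 7.
Augment s→1→t: bottleneck 1. Total 8.
No augmenting path remains in the residual graph.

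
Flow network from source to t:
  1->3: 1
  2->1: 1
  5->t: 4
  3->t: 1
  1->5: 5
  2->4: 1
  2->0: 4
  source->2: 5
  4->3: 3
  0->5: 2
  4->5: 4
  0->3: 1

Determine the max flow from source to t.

Augment source->2->0->3->t: bottleneck 1. Total 1.
Augment source->2->0->5->t: bottleneck 2. Total 3.
Augment source->2->4->5->t: bottleneck 1. Total 4.
Augment source->2->1->5->t: bottleneck 1. Total 5.
No augmenting path remains in the residual graph.

5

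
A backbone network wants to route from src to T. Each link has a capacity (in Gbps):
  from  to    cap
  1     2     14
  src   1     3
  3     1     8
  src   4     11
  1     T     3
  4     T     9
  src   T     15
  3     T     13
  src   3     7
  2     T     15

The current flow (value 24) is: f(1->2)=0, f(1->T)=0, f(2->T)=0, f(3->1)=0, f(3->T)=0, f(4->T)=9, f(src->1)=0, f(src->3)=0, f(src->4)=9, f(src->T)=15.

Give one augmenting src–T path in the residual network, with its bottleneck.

src->3->T, bottleneck 7

Residual along src->3->T: src->3: 7, 3->T: 13.
Bottleneck = min = 7.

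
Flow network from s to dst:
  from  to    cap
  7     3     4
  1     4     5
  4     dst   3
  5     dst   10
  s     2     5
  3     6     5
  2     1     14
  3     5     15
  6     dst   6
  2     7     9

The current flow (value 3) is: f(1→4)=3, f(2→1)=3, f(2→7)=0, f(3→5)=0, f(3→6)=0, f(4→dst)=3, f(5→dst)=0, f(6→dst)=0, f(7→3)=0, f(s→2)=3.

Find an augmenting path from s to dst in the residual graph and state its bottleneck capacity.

s→2→7→3→5→dst, bottleneck 2

Residual along s→2→7→3→5→dst: s→2: 2, 2→7: 9, 7→3: 4, 3→5: 15, 5→dst: 10.
Bottleneck = min = 2.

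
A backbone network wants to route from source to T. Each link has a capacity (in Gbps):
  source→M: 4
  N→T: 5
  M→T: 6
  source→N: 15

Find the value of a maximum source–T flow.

Augment source→M→T: bottleneck 4. Total 4.
Augment source→N→T: bottleneck 5. Total 9.
No augmenting path remains in the residual graph.

9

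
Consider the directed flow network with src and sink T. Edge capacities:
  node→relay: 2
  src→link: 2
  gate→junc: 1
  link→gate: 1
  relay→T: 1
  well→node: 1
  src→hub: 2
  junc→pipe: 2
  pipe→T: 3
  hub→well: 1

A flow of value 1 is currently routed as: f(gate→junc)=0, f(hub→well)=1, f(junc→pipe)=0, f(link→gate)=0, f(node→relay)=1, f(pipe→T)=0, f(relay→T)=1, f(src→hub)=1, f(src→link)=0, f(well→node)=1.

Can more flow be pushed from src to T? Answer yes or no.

Residual path src→link→gate→junc→pipe→T has bottleneck 1 > 0.
Pushing 1 along it raises the flow to 2, so the given flow is not maximum.

Yes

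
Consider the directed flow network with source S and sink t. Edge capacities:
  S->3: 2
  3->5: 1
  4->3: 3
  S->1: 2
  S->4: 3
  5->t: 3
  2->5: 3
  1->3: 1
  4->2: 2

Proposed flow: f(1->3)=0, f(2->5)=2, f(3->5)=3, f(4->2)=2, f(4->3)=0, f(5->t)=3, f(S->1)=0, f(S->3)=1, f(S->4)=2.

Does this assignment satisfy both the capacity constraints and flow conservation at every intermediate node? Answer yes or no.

Capacity violated on 3->5: flow 3 > capacity 1.

No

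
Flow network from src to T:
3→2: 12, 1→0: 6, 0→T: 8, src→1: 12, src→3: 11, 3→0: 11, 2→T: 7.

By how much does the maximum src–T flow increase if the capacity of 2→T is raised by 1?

Original max flow = 15.
After raising cap(2→T), augmenting paths through that edge carry 1 more unit.
New max flow = 16. Increase = 1.

1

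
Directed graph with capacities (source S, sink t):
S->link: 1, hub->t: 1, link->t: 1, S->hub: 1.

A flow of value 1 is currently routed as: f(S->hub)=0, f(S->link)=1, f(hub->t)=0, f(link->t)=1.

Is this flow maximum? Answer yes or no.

No

Residual path S->hub->t has bottleneck 1 > 0.
Pushing 1 along it raises the flow to 2, so the given flow is not maximum.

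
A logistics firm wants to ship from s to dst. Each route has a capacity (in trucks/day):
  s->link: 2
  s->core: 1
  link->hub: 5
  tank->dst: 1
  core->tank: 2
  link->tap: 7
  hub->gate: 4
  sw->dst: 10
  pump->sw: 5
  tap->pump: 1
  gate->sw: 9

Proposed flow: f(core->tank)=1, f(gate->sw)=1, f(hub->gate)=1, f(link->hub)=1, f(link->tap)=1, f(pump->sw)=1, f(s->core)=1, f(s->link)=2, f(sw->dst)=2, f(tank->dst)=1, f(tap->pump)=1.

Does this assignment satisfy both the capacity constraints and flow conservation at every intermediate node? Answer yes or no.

Yes

Every edge has 0 ≤ f(e) ≤ cap(e).
At each intermediate node, inflow equals outflow.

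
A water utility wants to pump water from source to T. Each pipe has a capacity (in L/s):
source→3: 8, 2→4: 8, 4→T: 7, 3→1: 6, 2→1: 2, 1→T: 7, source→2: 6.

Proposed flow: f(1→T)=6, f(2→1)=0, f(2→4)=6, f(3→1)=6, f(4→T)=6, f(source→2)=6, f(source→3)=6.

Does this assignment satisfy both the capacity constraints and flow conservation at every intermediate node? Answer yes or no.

Yes

Every edge has 0 ≤ f(e) ≤ cap(e).
At each intermediate node, inflow equals outflow.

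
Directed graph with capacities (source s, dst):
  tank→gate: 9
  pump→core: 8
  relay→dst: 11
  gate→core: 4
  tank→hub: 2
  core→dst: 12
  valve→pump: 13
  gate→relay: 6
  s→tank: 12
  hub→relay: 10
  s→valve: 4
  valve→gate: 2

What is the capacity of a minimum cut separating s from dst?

Max flow = 15 (via 5 augmenting paths).
In the residual at optimum, the set reachable from s is {s, tank}.
Cut edges: s→valve (cap 4), tank→hub (cap 2), tank→gate (cap 9). Sum = 15.

15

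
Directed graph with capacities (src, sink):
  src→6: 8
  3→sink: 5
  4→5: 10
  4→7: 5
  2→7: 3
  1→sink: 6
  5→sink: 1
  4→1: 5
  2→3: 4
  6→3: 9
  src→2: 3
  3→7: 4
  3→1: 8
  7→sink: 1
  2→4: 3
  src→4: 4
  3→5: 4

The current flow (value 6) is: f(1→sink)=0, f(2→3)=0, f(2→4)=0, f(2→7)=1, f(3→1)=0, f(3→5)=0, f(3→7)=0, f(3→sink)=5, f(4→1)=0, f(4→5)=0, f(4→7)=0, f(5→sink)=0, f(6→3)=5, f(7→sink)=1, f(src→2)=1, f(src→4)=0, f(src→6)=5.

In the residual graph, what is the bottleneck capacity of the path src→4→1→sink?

4

Residual capacities along the path: src→4: 4, 4→1: 5, 1→sink: 6.
Minimum is 4.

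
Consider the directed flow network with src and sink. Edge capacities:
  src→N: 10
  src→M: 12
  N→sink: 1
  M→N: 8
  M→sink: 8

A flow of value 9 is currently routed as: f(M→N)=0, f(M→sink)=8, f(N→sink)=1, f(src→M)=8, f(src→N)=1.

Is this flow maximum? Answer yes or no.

Yes

Residual reachable from src: {M, N, src}; sink is not reachable.
Saturated cut: M→sink, N→sink with total capacity 9 = current flow value. Flow is maximum.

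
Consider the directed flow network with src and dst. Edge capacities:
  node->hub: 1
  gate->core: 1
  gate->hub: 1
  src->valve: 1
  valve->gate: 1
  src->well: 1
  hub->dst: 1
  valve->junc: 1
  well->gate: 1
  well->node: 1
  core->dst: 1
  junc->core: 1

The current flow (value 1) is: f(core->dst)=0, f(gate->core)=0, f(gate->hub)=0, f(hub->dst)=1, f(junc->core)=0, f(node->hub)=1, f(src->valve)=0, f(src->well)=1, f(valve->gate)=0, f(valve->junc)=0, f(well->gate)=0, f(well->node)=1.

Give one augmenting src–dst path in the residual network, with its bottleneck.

src->valve->gate->core->dst, bottleneck 1

Residual along src->valve->gate->core->dst: src->valve: 1, valve->gate: 1, gate->core: 1, core->dst: 1.
Bottleneck = min = 1.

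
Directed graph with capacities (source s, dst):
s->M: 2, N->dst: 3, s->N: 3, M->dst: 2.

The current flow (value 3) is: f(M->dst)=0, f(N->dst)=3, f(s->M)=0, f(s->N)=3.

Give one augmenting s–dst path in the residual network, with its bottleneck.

Residual along s->M->dst: s->M: 2, M->dst: 2.
Bottleneck = min = 2.

s->M->dst, bottleneck 2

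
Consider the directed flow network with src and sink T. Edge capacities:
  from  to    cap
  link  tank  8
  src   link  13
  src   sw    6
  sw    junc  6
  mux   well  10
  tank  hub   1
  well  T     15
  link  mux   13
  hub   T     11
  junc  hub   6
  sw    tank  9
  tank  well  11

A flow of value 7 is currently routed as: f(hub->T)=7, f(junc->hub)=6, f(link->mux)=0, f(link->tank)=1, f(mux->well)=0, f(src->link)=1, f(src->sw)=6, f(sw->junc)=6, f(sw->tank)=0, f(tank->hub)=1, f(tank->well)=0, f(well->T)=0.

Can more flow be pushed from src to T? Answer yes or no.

Yes

Residual path src->link->tank->well->T has bottleneck 7 > 0.
Pushing 7 along it raises the flow to 14, so the given flow is not maximum.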